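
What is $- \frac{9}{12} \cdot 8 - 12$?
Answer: $-18$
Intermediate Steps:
$- \frac{9}{12} \cdot 8 - 12 = \left(-9\right) \frac{1}{12} \cdot 8 - 12 = \left(- \frac{3}{4}\right) 8 - 12 = -6 - 12 = -18$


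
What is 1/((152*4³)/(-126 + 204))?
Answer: 39/4864 ≈ 0.0080181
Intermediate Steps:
1/((152*4³)/(-126 + 204)) = 1/((152*64)/78) = 1/(9728*(1/78)) = 1/(4864/39) = 39/4864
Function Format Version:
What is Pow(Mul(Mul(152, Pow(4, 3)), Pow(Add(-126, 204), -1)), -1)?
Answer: Rational(39, 4864) ≈ 0.0080181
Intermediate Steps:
Pow(Mul(Mul(152, Pow(4, 3)), Pow(Add(-126, 204), -1)), -1) = Pow(Mul(Mul(152, 64), Pow(78, -1)), -1) = Pow(Mul(9728, Rational(1, 78)), -1) = Pow(Rational(4864, 39), -1) = Rational(39, 4864)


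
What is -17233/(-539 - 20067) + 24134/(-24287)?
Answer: -78767333/500457922 ≈ -0.15739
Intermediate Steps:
-17233/(-539 - 20067) + 24134/(-24287) = -17233/(-20606) + 24134*(-1/24287) = -17233*(-1/20606) - 24134/24287 = 17233/20606 - 24134/24287 = -78767333/500457922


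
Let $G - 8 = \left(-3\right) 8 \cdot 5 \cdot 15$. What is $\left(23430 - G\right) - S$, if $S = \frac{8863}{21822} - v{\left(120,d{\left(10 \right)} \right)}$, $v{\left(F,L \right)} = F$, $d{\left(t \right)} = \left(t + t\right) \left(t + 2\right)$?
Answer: $\frac{553004261}{21822} \approx 25342.0$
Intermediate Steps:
$d{\left(t \right)} = 2 t \left(2 + t\right)$
$G = -1792$ ($G = 8 + \left(-3\right) 8 \cdot 5 \cdot 15 = 8 + \left(-24\right) 5 \cdot 15 = 8 - 1800 = -1792$)
$S = - \frac{2609777}{21822}$ ($S = \frac{8863}{21822} - 120 = - \frac{2609777}{21822} \approx -119.59$)
$\left(23430 - G\right) - S = \left(23430 - -1792\right) - - \frac{2609777}{21822} = \left(23430 + 1792\right) + \frac{2609777}{21822} = 25222 + \frac{2609777}{21822} = \frac{553004261}{21822}$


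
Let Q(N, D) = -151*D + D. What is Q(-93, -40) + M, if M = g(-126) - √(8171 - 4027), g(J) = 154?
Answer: 6154 - 4*√259 ≈ 6089.6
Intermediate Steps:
Q(N, D) = -150*D
M = 154 - 4*√259 (M = 154 - √(8171 - 4027) = 154 - √4144 = 154 - 4*√259 ≈ 89.626)
Q(-93, -40) + M = -150*(-40) + (154 - 4*√259) = 6000 + (154 - 4*√259) = 6154 - 4*√259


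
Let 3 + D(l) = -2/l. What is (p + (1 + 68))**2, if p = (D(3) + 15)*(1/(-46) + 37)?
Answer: 126023076/529 ≈ 2.3823e+5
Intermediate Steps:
D(l) = -3 - 2/l
p = 9639/23 (p = ((-3 - 2/3) + 15)*(1/(-46) + 37) = ((-3 - 2*1/3) + 15)*(-1/46 + 37) = ((-3 - 2/3) + 15)*(1701/46) = (-11/3 + 15)*(1701/46) = (34/3)*(1701/46) = 9639/23 ≈ 419.09)
(p + (1 + 68))**2 = (9639/23 + (1 + 68))**2 = (9639/23 + 69)**2 = (11226/23)**2 = 126023076/529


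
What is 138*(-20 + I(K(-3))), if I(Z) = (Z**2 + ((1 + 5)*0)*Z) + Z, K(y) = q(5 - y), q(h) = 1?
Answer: -2484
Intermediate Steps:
K(y) = 1
I(Z) = Z + Z**2 (I(Z) = (Z**2 + (6*0)*Z) + Z = (Z**2 + 0*Z) + Z = (Z**2 + 0) + Z = Z**2 + Z = Z + Z**2)
138*(-20 + I(K(-3))) = 138*(-20 + 1*(1 + 1)) = 138*(-20 + 1*2) = 138*(-20 + 2) = 138*(-18) = -2484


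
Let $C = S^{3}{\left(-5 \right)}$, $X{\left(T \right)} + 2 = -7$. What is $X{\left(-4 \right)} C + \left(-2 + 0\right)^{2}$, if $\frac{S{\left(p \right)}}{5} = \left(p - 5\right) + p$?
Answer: $3796879$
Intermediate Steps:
$S{\left(p \right)} = -25 + 10 p$ ($S{\left(p \right)} = 5 \left(\left(p - 5\right) + p\right) = 5 \left(\left(-5 + p\right) + p\right) = 5 \left(-5 + 2 p\right) = -25 + 10 p$)
$X{\left(T \right)} = -9$ ($X{\left(T \right)} = -2 - 7 = -9$)
$C = -421875$ ($C = \left(-25 + 10 \left(-5\right)\right)^{3} = \left(-25 - 50\right)^{3} = \left(-75\right)^{3} = -421875$)
$X{\left(-4 \right)} C + \left(-2 + 0\right)^{2} = \left(-9\right) \left(-421875\right) + \left(-2 + 0\right)^{2} = 3796875 + \left(-2\right)^{2} = 3796875 + 4 = 3796879$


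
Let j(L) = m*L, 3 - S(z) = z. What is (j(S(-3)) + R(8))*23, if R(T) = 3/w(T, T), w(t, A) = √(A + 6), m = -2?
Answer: -276 + 69*√14/14 ≈ -257.56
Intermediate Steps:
w(t, A) = √(6 + A)
S(z) = 3 - z
R(T) = 3/√(6 + T) (R(T) = 3/(√(6 + T)) = 3/√(6 + T))
j(L) = -2*L
(j(S(-3)) + R(8))*23 = (-2*(3 - 1*(-3)) + 3/√(6 + 8))*23 = (-2*(3 + 3) + 3/√14)*23 = (-2*6 + 3*(√14/14))*23 = (-12 + 3*√14/14)*23 = -276 + 69*√14/14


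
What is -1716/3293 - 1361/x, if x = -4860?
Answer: -3857987/16003980 ≈ -0.24106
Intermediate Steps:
-1716/3293 - 1361/x = -1716/3293 - 1361/(-4860) = -1716*1/3293 - 1361*(-1/4860) = -1716/3293 + 1361/4860 = -3857987/16003980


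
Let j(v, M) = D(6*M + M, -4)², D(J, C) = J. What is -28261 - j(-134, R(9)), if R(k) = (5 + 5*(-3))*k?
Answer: -425161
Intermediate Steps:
R(k) = -10*k (R(k) = (5 - 15)*k = -10*k)
j(v, M) = 49*M² (j(v, M) = (6*M + M)² = (7*M)² = 49*M²)
-28261 - j(-134, R(9)) = -28261 - 49*(-10*9)² = -28261 - 49*(-90)² = -28261 - 49*8100 = -28261 - 1*396900 = -28261 - 396900 = -425161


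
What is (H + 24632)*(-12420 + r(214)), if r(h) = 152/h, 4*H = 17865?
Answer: -38667616888/107 ≈ -3.6138e+8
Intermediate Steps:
H = 17865/4 (H = (1/4)*17865 = 17865/4 ≈ 4466.3)
(H + 24632)*(-12420 + r(214)) = (17865/4 + 24632)*(-12420 + 152/214) = 116393*(-12420 + 152*(1/214))/4 = 116393*(-12420 + 76/107)/4 = (116393/4)*(-1328864/107) = -38667616888/107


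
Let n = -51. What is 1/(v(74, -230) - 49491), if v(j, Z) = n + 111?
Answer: -1/49431 ≈ -2.0230e-5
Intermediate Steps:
v(j, Z) = 60 (v(j, Z) = -51 + 111 = 60)
1/(v(74, -230) - 49491) = 1/(60 - 49491) = 1/(-49431) = -1/49431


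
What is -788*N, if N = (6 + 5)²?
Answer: -95348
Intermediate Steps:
N = 121 (N = 11² = 121)
-788*N = -788*121 = -95348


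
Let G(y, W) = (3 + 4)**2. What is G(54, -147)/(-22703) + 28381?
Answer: 644333794/22703 ≈ 28381.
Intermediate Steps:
G(y, W) = 49 (G(y, W) = 7**2 = 49)
G(54, -147)/(-22703) + 28381 = 49/(-22703) + 28381 = 49*(-1/22703) + 28381 = -49/22703 + 28381 = 644333794/22703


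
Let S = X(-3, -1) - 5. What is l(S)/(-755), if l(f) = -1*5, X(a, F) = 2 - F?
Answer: 1/151 ≈ 0.0066225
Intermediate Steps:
S = -2 (S = (2 - 1*(-1)) - 5 = (2 + 1) - 5 = 3 - 5 = -2)
l(f) = -5
l(S)/(-755) = -5/(-755) = -5*(-1/755) = 1/151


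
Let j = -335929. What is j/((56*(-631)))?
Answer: 335929/35336 ≈ 9.5067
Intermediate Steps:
j/((56*(-631))) = -335929/(56*(-631)) = -335929/(-35336) = -335929*(-1/35336) = 335929/35336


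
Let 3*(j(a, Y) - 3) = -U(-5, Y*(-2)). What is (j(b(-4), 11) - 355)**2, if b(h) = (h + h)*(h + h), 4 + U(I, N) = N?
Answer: 1060900/9 ≈ 1.1788e+5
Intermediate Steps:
U(I, N) = -4 + N
b(h) = 4*h**2 (b(h) = (2*h)*(2*h) = 4*h**2)
j(a, Y) = 13/3 + 2*Y/3 (j(a, Y) = 3 + (-(-4 + Y*(-2)))/3 = 3 + (-(-4 - 2*Y))/3 = 3 + (4 + 2*Y)/3 = 3 + (4/3 + 2*Y/3) = 13/3 + 2*Y/3)
(j(b(-4), 11) - 355)**2 = ((13/3 + (2/3)*11) - 355)**2 = ((13/3 + 22/3) - 355)**2 = (35/3 - 355)**2 = (-1030/3)**2 = 1060900/9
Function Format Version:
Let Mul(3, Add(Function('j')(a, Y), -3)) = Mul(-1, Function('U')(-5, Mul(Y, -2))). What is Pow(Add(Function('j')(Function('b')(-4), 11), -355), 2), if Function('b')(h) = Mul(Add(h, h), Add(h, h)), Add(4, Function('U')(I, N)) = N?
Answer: Rational(1060900, 9) ≈ 1.1788e+5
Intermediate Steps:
Function('U')(I, N) = Add(-4, N)
Function('b')(h) = Mul(4, Pow(h, 2)) (Function('b')(h) = Mul(Mul(2, h), Mul(2, h)) = Mul(4, Pow(h, 2)))
Function('j')(a, Y) = Add(Rational(13, 3), Mul(Rational(2, 3), Y)) (Function('j')(a, Y) = Add(3, Mul(Rational(1, 3), Mul(-1, Add(-4, Mul(Y, -2))))) = Add(3, Mul(Rational(1, 3), Mul(-1, Add(-4, Mul(-2, Y))))) = Add(3, Mul(Rational(1, 3), Add(4, Mul(2, Y)))) = Add(3, Add(Rational(4, 3), Mul(Rational(2, 3), Y))) = Add(Rational(13, 3), Mul(Rational(2, 3), Y)))
Pow(Add(Function('j')(Function('b')(-4), 11), -355), 2) = Pow(Add(Add(Rational(13, 3), Mul(Rational(2, 3), 11)), -355), 2) = Pow(Add(Add(Rational(13, 3), Rational(22, 3)), -355), 2) = Pow(Add(Rational(35, 3), -355), 2) = Pow(Rational(-1030, 3), 2) = Rational(1060900, 9)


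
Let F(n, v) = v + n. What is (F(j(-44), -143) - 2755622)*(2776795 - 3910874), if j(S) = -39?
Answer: 3125299444516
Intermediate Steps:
F(n, v) = n + v
(F(j(-44), -143) - 2755622)*(2776795 - 3910874) = ((-39 - 143) - 2755622)*(2776795 - 3910874) = (-182 - 2755622)*(-1134079) = -2755804*(-1134079) = 3125299444516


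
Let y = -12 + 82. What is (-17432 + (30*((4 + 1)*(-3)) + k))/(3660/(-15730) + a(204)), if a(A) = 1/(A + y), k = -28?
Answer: 7719245820/98711 ≈ 78201.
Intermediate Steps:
y = 70
a(A) = 1/(70 + A) (a(A) = 1/(A + 70) = 1/(70 + A))
(-17432 + (30*((4 + 1)*(-3)) + k))/(3660/(-15730) + a(204)) = (-17432 + (30*((4 + 1)*(-3)) - 28))/(3660/(-15730) + 1/(70 + 204)) = (-17432 + (30*(5*(-3)) - 28))/(3660*(-1/15730) + 1/274) = (-17432 + (30*(-15) - 28))/(-366/1573 + 1/274) = (-17432 + (-450 - 28))/(-98711/431002) = (-17432 - 478)*(-431002/98711) = -17910*(-431002/98711) = 7719245820/98711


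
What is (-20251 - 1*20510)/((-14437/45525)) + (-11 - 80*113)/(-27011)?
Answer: 50122944934062/389957807 ≈ 1.2853e+5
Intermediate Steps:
(-20251 - 1*20510)/((-14437/45525)) + (-11 - 80*113)/(-27011) = (-20251 - 20510)/((-14437*1/45525)) + (-11 - 9040)*(-1/27011) = -40761/(-14437/45525) - 9051*(-1/27011) = -40761*(-45525/14437) + 9051/27011 = 1855644525/14437 + 9051/27011 = 50122944934062/389957807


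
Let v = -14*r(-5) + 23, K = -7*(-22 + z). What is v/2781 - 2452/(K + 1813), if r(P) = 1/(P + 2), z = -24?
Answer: -20279831/17812305 ≈ -1.1385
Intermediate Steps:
r(P) = 1/(2 + P)
K = 322 (K = -7*(-22 - 24) = -7*(-46) = 322)
v = 83/3 (v = -14/(2 - 5) + 23 = -14/(-3) + 23 = -14*(-⅓) + 23 = 14/3 + 23 = 83/3 ≈ 27.667)
v/2781 - 2452/(K + 1813) = (83/3)/2781 - 2452/(322 + 1813) = (83/3)*(1/2781) - 2452/2135 = 83/8343 - 2452*1/2135 = 83/8343 - 2452/2135 = -20279831/17812305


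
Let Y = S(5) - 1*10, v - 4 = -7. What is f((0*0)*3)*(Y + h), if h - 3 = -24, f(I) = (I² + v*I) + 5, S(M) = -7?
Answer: -190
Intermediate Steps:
v = -3 (v = 4 - 7 = -3)
f(I) = 5 + I² - 3*I (f(I) = (I² - 3*I) + 5 = 5 + I² - 3*I)
Y = -17 (Y = -7 - 1*10 = -7 - 10 = -17)
h = -21 (h = 3 - 24 = -21)
f((0*0)*3)*(Y + h) = (5 + ((0*0)*3)² - 3*0*0*3)*(-17 - 21) = (5 + (0*3)² - 0*3)*(-38) = (5 + 0² - 3*0)*(-38) = (5 + 0 + 0)*(-38) = 5*(-38) = -190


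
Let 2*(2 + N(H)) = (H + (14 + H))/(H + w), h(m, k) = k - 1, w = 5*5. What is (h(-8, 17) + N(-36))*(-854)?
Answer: -156282/11 ≈ -14207.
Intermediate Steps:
w = 25
h(m, k) = -1 + k
N(H) = -2 + (14 + 2*H)/(2*(25 + H)) (N(H) = -2 + ((H + (14 + H))/(H + 25))/2 = -2 + ((14 + 2*H)/(25 + H))/2 = -2 + (14 + 2*H)/(2*(25 + H)))
(h(-8, 17) + N(-36))*(-854) = ((-1 + 17) + (-43 - 1*(-36))/(25 - 36))*(-854) = (16 + (-43 + 36)/(-11))*(-854) = (16 - 1/11*(-7))*(-854) = (16 + 7/11)*(-854) = (183/11)*(-854) = -156282/11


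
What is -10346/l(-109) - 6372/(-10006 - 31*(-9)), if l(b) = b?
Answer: 101330090/1060243 ≈ 95.573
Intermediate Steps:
-10346/l(-109) - 6372/(-10006 - 31*(-9)) = -10346/(-109) - 6372/(-10006 - 31*(-9)) = -10346*(-1/109) - 6372/(-10006 - 1*(-279)) = 10346/109 - 6372/(-10006 + 279) = 10346/109 - 6372/(-9727) = 10346/109 - 6372*(-1/9727) = 10346/109 + 6372/9727 = 101330090/1060243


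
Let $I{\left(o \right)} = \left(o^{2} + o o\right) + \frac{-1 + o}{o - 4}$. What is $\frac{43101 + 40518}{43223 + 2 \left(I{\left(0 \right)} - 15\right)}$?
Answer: $\frac{167238}{86387} \approx 1.9359$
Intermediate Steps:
$I{\left(o \right)} = 2 o^{2} + \frac{-1 + o}{-4 + o}$ ($I{\left(o \right)} = \left(o^{2} + o^{2}\right) + \frac{-1 + o}{-4 + o} = 2 o^{2} + \frac{-1 + o}{-4 + o}$)
$\frac{43101 + 40518}{43223 + 2 \left(I{\left(0 \right)} - 15\right)} = \frac{43101 + 40518}{43223 + 2 \left(\frac{-1 + 0 - 8 \cdot 0^{2} + 2 \cdot 0^{3}}{-4 + 0} - 15\right)} = \frac{83619}{43223 + 2 \left(\frac{-1 + 0 - 0 + 2 \cdot 0}{-4} - 15\right)} = \frac{83619}{43223 + 2 \left(- \frac{-1 + 0 + 0 + 0}{4} - 15\right)} = \frac{83619}{43223 + 2 \left(\left(- \frac{1}{4}\right) \left(-1\right) - 15\right)} = \frac{83619}{43223 + 2 \left(\frac{1}{4} - 15\right)} = \frac{83619}{43223 + 2 \left(- \frac{59}{4}\right)} = \frac{83619}{43223 - \frac{59}{2}} = \frac{83619}{\frac{86387}{2}} = 83619 \cdot \frac{2}{86387} = \frac{167238}{86387}$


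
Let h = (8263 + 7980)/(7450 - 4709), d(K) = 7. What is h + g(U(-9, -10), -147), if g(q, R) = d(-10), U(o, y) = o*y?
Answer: 35430/2741 ≈ 12.926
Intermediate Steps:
g(q, R) = 7
h = 16243/2741 ≈ 5.9259
h + g(U(-9, -10), -147) = 16243/2741 + 7 = 35430/2741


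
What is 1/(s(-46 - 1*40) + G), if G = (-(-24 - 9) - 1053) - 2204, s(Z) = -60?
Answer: -1/3284 ≈ -0.00030451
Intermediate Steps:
G = -3224 (G = (-1*(-33) - 1053) - 2204 = (33 - 1053) - 2204 = -1020 - 2204 = -3224)
1/(s(-46 - 1*40) + G) = 1/(-60 - 3224) = 1/(-3284) = -1/3284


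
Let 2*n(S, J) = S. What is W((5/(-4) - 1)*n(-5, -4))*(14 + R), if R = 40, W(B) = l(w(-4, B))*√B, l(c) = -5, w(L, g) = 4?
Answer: -405*√10/2 ≈ -640.36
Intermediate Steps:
n(S, J) = S/2
W(B) = -5*√B
W((5/(-4) - 1)*n(-5, -4))*(14 + R) = (-5*√(45/8))*(14 + 40) = -5*3*√10/4*54 = -15*√10/4*54 = -405*√10/2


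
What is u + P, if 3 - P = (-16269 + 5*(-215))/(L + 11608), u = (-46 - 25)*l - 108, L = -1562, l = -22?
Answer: 7327183/5023 ≈ 1458.7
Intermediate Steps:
u = 1454 (u = (-46 - 25)*(-22) - 108 = -71*(-22) - 108 = 1562 - 108 = 1454)
P = 23741/5023 (P = 3 - (-16269 + 5*(-215))/(-1562 + 11608) = 3 - (-16269 - 1075)/10046 = 3 - (-17344)/10046 = 3 - 1*(-8672/5023) = 3 + 8672/5023 = 23741/5023 ≈ 4.7265)
u + P = 1454 + 23741/5023 = 7327183/5023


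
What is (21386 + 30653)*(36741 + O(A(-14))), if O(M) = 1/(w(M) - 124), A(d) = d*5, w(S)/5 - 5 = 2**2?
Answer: 151045174982/79 ≈ 1.9120e+9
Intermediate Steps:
w(S) = 45 (w(S) = 25 + 5*2**2 = 25 + 5*4 = 25 + 20 = 45)
A(d) = 5*d
O(M) = -1/79 (O(M) = 1/(45 - 124) = 1/(-79) = -1/79)
(21386 + 30653)*(36741 + O(A(-14))) = (21386 + 30653)*(36741 - 1/79) = 52039*(2902538/79) = 151045174982/79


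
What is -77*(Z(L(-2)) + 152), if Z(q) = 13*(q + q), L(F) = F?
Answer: -7700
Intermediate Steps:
Z(q) = 26*q (Z(q) = 13*(2*q) = 26*q)
-77*(Z(L(-2)) + 152) = -77*(26*(-2) + 152) = -77*(-52 + 152) = -77*100 = -7700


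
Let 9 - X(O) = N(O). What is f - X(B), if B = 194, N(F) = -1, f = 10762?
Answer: 10752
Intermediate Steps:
X(O) = 10 (X(O) = 9 - 1*(-1) = 9 + 1 = 10)
f - X(B) = 10762 - 1*10 = 10762 - 10 = 10752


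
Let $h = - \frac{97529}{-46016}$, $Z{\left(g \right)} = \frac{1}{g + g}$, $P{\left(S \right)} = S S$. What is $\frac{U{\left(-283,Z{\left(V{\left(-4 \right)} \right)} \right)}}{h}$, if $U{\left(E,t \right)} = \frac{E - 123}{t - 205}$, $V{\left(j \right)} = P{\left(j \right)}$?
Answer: $\frac{85405696}{91384673} \approx 0.93457$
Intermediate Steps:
$P{\left(S \right)} = S^{2}$
$V{\left(j \right)} = j^{2}$
$Z{\left(g \right)} = \frac{1}{2 g}$
$U{\left(E,t \right)} = \frac{-123 + E}{-205 + t}$
$h = \frac{97529}{46016}$ ($h = \left(-97529\right) \left(- \frac{1}{46016}\right) = \frac{97529}{46016} \approx 2.1195$)
$\frac{U{\left(-283,Z{\left(V{\left(-4 \right)} \right)} \right)}}{h} = \frac{\frac{1}{-205 + \frac{1}{2 \left(-4\right)^{2}}} \left(-123 - 283\right)}{\frac{97529}{46016}} = \frac{1}{-205 + \frac{1}{2 \cdot 16}} \left(-406\right) \frac{46016}{97529} = \frac{1}{-205 + \frac{1}{2} \cdot \frac{1}{16}} \left(-406\right) \frac{46016}{97529} = \frac{1}{-205 + \frac{1}{32}} \left(-406\right) \frac{46016}{97529} = \frac{1}{- \frac{6559}{32}} \left(-406\right) \frac{46016}{97529} = \left(- \frac{32}{6559}\right) \left(-406\right) \frac{46016}{97529} = \frac{1856}{937} \cdot \frac{46016}{97529} = \frac{85405696}{91384673}$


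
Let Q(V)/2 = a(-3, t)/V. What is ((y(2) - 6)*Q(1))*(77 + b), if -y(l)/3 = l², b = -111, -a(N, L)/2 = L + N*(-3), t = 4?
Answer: -31824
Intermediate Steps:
a(N, L) = -2*L + 6*N (a(N, L) = -2*(L + N*(-3)) = -2*(L - 3*N) = -2*L + 6*N)
Q(V) = -52/V (Q(V) = 2*((-2*4 + 6*(-3))/V) = 2*((-8 - 18)/V) = 2*(-26/V) = -52/V)
y(l) = -3*l²
((y(2) - 6)*Q(1))*(77 + b) = ((-3*2² - 6)*(-52/1))*(77 - 111) = ((-3*4 - 6)*(-52*1))*(-34) = ((-12 - 6)*(-52))*(-34) = -18*(-52)*(-34) = 936*(-34) = -31824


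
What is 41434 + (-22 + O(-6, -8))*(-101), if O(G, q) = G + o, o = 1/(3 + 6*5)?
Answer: 1460545/33 ≈ 44259.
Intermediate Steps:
o = 1/33 (o = 1/(3 + 30) = 1/33 ≈ 0.030303)
O(G, q) = 1/33 + G (O(G, q) = G + 1/33 = 1/33 + G)
41434 + (-22 + O(-6, -8))*(-101) = 41434 + (-22 + (1/33 - 6))*(-101) = 41434 + (-22 - 197/33)*(-101) = 41434 - 923/33*(-101) = 41434 + 93223/33 = 1460545/33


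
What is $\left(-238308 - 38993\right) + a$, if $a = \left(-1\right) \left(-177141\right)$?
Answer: $-100160$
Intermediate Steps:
$a = 177141$
$\left(-238308 - 38993\right) + a = \left(-238308 - 38993\right) + 177141 = -277301 + 177141 = -100160$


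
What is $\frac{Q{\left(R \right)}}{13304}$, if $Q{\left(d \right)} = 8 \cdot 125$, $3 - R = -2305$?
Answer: $\frac{125}{1663} \approx 0.075165$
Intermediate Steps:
$R = 2308$ ($R = 3 - -2305 = 3 + 2305 = 2308$)
$Q{\left(d \right)} = 1000$
$\frac{Q{\left(R \right)}}{13304} = \frac{1000}{13304} = 1000 \cdot \frac{1}{13304} = \frac{125}{1663}$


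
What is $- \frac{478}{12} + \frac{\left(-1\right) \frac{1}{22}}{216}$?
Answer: $- \frac{189289}{4752} \approx -39.834$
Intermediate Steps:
$- \frac{478}{12} + \frac{\left(-1\right) \frac{1}{22}}{216} = \left(-478\right) \frac{1}{12} + \left(-1\right) \frac{1}{22} \cdot \frac{1}{216} = - \frac{239}{6} - \frac{1}{4752} = - \frac{189289}{4752}$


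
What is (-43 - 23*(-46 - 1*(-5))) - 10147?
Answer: -9247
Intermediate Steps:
(-43 - 23*(-46 - 1*(-5))) - 10147 = (-43 - 23*(-46 + 5)) - 10147 = (-43 - 23*(-41)) - 10147 = (-43 + 943) - 10147 = 900 - 10147 = -9247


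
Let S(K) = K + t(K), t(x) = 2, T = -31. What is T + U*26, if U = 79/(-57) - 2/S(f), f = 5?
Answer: -29711/399 ≈ -74.464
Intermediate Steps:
S(K) = 2 + K (S(K) = K + 2 = 2 + K)
U = -667/399 (U = 79/(-57) - 2/(2 + 5) = 79*(-1/57) - 2/7 = -79/57 - 2*⅐ = -79/57 - 2/7 = -667/399 ≈ -1.6717)
T + U*26 = -31 - 667/399*26 = -31 - 17342/399 = -29711/399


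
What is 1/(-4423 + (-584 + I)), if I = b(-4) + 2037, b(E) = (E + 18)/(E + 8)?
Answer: -2/5933 ≈ -0.00033710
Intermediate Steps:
b(E) = (18 + E)/(8 + E)
I = 4081/2 (I = (18 - 4)/(8 - 4) + 2037 = 14/4 + 2037 = (¼)*14 + 2037 = 7/2 + 2037 = 4081/2 ≈ 2040.5)
1/(-4423 + (-584 + I)) = 1/(-4423 + (-584 + 4081/2)) = 1/(-4423 + 2913/2) = 1/(-5933/2) = -2/5933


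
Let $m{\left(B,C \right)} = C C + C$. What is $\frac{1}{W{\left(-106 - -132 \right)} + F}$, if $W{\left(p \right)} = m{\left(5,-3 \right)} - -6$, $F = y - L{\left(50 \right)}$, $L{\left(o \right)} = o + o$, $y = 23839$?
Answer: $\frac{1}{23751} \approx 4.2103 \cdot 10^{-5}$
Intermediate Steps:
$L{\left(o \right)} = 2 o$
$m{\left(B,C \right)} = C + C^{2}$ ($m{\left(B,C \right)} = C^{2} + C = C + C^{2}$)
$F = 23739$ ($F = 23839 - 2 \cdot 50 = 23839 - 100 = 23739$)
$W{\left(p \right)} = 12$ ($W{\left(p \right)} = - 3 \left(1 - 3\right) - -6 = \left(-3\right) \left(-2\right) + 6 = 6 + 6 = 12$)
$\frac{1}{W{\left(-106 - -132 \right)} + F} = \frac{1}{12 + 23739} = \frac{1}{23751}$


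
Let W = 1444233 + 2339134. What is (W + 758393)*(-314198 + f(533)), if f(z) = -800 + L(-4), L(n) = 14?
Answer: -1430581731840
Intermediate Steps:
W = 3783367
f(z) = -786 (f(z) = -800 + 14 = -786)
(W + 758393)*(-314198 + f(533)) = (3783367 + 758393)*(-314198 - 786) = 4541760*(-314984) = -1430581731840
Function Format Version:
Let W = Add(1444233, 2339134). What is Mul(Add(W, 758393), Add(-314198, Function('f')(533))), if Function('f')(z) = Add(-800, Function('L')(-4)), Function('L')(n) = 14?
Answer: -1430581731840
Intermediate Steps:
W = 3783367
Function('f')(z) = -786 (Function('f')(z) = Add(-800, 14) = -786)
Mul(Add(W, 758393), Add(-314198, Function('f')(533))) = Mul(Add(3783367, 758393), Add(-314198, -786)) = Mul(4541760, -314984) = -1430581731840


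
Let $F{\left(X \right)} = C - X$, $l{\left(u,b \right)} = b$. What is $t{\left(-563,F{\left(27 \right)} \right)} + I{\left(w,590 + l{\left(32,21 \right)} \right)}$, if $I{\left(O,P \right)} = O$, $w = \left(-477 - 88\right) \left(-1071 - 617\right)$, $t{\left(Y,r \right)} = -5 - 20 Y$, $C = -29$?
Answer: $964975$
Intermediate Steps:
$F{\left(X \right)} = -29 - X$
$w = 953720$ ($w = \left(-565\right) \left(-1688\right) = 953720$)
$t{\left(-563,F{\left(27 \right)} \right)} + I{\left(w,590 + l{\left(32,21 \right)} \right)} = \left(-5 - -11260\right) + 953720 = \left(-5 + 11260\right) + 953720 = 11255 + 953720 = 964975$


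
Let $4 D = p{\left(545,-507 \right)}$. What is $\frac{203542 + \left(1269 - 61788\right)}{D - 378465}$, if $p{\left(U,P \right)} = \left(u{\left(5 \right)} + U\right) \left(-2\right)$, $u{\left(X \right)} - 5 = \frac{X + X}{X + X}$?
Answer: $- \frac{286046}{757481} \approx -0.37763$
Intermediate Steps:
$u{\left(X \right)} = 6$ ($u{\left(X \right)} = 5 + \frac{X + X}{X + X} = 5 + \frac{2 X}{2 X} = 5 + 2 X \frac{1}{2 X} = 5 + 1 = 6$)
$p{\left(U,P \right)} = -12 - 2 U$ ($p{\left(U,P \right)} = \left(6 + U\right) \left(-2\right) = -12 - 2 U$)
$D = - \frac{551}{2}$ ($D = \frac{-12 - 1090}{4} = \frac{1}{4} \left(-1102\right) = - \frac{551}{2} \approx -275.5$)
$\frac{203542 + \left(1269 - 61788\right)}{D - 378465} = \frac{203542 + \left(1269 - 61788\right)}{- \frac{551}{2} - 378465} = \frac{203542 + \left(1269 - 61788\right)}{- \frac{757481}{2}} = \left(203542 - 60519\right) \left(- \frac{2}{757481}\right) = 143023 \left(- \frac{2}{757481}\right) = - \frac{286046}{757481}$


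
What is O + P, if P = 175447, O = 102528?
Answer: 277975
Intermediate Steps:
O + P = 102528 + 175447 = 277975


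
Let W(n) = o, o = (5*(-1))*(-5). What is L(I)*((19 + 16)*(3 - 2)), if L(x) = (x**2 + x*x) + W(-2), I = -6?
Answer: 3395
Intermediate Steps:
o = 25 (o = -5*(-5) = 25)
W(n) = 25
L(x) = 25 + 2*x**2 (L(x) = (x**2 + x*x) + 25 = (x**2 + x**2) + 25 = 2*x**2 + 25 = 25 + 2*x**2)
L(I)*((19 + 16)*(3 - 2)) = (25 + 2*(-6)**2)*((19 + 16)*(3 - 2)) = (25 + 2*36)*(35*1) = (25 + 72)*35 = 97*35 = 3395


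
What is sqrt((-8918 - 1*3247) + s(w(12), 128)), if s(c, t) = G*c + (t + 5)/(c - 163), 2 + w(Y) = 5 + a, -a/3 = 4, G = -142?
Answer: I*sqrt(80525971)/86 ≈ 104.34*I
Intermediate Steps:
a = -12 (a = -3*4 = -12)
w(Y) = -9 (w(Y) = -2 + (5 - 12) = -2 - 7 = -9)
s(c, t) = -142*c + (5 + t)/(-163 + c) (s(c, t) = -142*c + (t + 5)/(c - 163) = -142*c + (5 + t)/(-163 + c))
sqrt((-8918 - 1*3247) + s(w(12), 128)) = sqrt((-8918 - 1*3247) + (5 + 128 - 142*(-9)**2 + 23146*(-9))/(-163 - 9)) = sqrt((-8918 - 3247) + (5 + 128 - 142*81 - 208314)/(-172)) = sqrt(-12165 - (5 + 128 - 11502 - 208314)/172) = sqrt(-12165 - 1/172*(-219683)) = sqrt(-12165 + 219683/172) = sqrt(-1872697/172) = I*sqrt(80525971)/86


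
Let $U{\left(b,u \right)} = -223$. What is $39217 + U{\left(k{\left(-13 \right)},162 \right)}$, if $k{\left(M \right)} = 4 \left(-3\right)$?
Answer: $38994$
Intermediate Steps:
$k{\left(M \right)} = -12$
$39217 + U{\left(k{\left(-13 \right)},162 \right)} = 39217 - 223 = 38994$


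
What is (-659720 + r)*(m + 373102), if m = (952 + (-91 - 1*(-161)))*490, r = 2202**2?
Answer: 3660765104088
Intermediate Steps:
r = 4848804
m = 500780 (m = (952 + (-91 + 161))*490 = (952 + 70)*490 = 1022*490 = 500780)
(-659720 + r)*(m + 373102) = (-659720 + 4848804)*(500780 + 373102) = 4189084*873882 = 3660765104088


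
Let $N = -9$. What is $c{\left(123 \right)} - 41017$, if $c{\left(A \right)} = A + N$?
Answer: $-40903$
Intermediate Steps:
$c{\left(A \right)} = -9 + A$ ($c{\left(A \right)} = A - 9 = -9 + A$)
$c{\left(123 \right)} - 41017 = \left(-9 + 123\right) - 41017 = 114 - 41017 = -40903$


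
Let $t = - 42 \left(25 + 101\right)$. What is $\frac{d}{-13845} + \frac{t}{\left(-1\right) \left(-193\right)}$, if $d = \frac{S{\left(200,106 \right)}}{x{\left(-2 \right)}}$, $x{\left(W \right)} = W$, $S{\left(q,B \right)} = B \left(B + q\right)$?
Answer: $- \frac{23379222}{890695} \approx -26.248$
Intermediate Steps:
$t = -5292$ ($t = \left(-42\right) 126 = -5292$)
$d = -16218$ ($d = \frac{106 \left(106 + 200\right)}{-2} = 106 \cdot 306 \left(- \frac{1}{2}\right) = 32436 \left(- \frac{1}{2}\right) = -16218$)
$\frac{d}{-13845} + \frac{t}{\left(-1\right) \left(-193\right)} = - \frac{16218}{-13845} - \frac{5292}{\left(-1\right) \left(-193\right)} = \left(-16218\right) \left(- \frac{1}{13845}\right) - \frac{5292}{193} = \frac{5406}{4615} - \frac{5292}{193} = - \frac{23379222}{890695}$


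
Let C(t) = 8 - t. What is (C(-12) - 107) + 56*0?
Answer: -87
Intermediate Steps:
(C(-12) - 107) + 56*0 = ((8 - 1*(-12)) - 107) + 56*0 = ((8 + 12) - 107) + 0 = (20 - 107) + 0 = -87 + 0 = -87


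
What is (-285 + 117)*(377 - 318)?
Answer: -9912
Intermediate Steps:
(-285 + 117)*(377 - 318) = -168*59 = -9912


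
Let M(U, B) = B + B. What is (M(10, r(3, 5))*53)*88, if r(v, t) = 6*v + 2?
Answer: 186560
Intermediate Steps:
r(v, t) = 2 + 6*v
M(U, B) = 2*B
(M(10, r(3, 5))*53)*88 = ((2*(2 + 6*3))*53)*88 = ((2*(2 + 18))*53)*88 = ((2*20)*53)*88 = (40*53)*88 = 2120*88 = 186560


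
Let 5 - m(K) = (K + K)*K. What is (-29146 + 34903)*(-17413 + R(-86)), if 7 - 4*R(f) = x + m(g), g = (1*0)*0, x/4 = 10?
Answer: -200602665/2 ≈ -1.0030e+8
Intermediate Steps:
x = 40 (x = 4*10 = 40)
g = 0 (g = 0*0 = 0)
m(K) = 5 - 2*K**2 (m(K) = 5 - (K + K)*K = 5 - 2*K*K = 5 - 2*K**2)
R(f) = -19/2 (R(f) = 7/4 - (40 + (5 - 2*0**2))/4 = 7/4 - (40 + (5 - 2*0))/4 = 7/4 - (40 + (5 + 0))/4 = 7/4 - (40 + 5)/4 = 7/4 - 1/4*45 = 7/4 - 45/4 = -19/2)
(-29146 + 34903)*(-17413 + R(-86)) = (-29146 + 34903)*(-17413 - 19/2) = 5757*(-34845/2) = -200602665/2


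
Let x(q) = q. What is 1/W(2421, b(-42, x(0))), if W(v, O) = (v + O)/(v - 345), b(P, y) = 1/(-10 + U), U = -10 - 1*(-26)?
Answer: 12456/14527 ≈ 0.85744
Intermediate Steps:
U = 16 (U = -10 + 26 = 16)
b(P, y) = 1/6 (b(P, y) = 1/(-10 + 16) = 1/6)
W(v, O) = (O + v)/(-345 + v)
1/W(2421, b(-42, x(0))) = 1/((1/6 + 2421)/(-345 + 2421)) = 1/((14527/6)/2076) = 1/((1/2076)*(14527/6)) = 1/(14527/12456) = 12456/14527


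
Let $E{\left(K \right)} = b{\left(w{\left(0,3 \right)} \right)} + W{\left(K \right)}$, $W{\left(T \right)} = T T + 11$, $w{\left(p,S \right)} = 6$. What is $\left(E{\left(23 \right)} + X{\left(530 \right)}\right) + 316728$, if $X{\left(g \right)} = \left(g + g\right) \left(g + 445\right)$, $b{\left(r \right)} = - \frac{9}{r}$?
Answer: $\frac{2701533}{2} \approx 1.3508 \cdot 10^{6}$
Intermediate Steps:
$W{\left(T \right)} = 11 + T^{2}$ ($W{\left(T \right)} = T^{2} + 11 = 11 + T^{2}$)
$X{\left(g \right)} = 2 g \left(445 + g\right)$
$E{\left(K \right)} = \frac{19}{2} + K^{2}$ ($E{\left(K \right)} = - \frac{9}{6} + \left(11 + K^{2}\right) = \left(-9\right) \frac{1}{6} + \left(11 + K^{2}\right) = - \frac{3}{2} + \left(11 + K^{2}\right) = \frac{19}{2} + K^{2}$)
$\left(E{\left(23 \right)} + X{\left(530 \right)}\right) + 316728 = \left(\left(\frac{19}{2} + 23^{2}\right) + 2 \cdot 530 \left(445 + 530\right)\right) + 316728 = \left(\left(\frac{19}{2} + 529\right) + 2 \cdot 530 \cdot 975\right) + 316728 = \left(\frac{1077}{2} + 1033500\right) + 316728 = \frac{2068077}{2} + 316728 = \frac{2701533}{2}$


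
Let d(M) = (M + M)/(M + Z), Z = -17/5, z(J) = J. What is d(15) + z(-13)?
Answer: -302/29 ≈ -10.414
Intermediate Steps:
Z = -17/5 (Z = -17*⅕ = -17/5 ≈ -3.4000)
d(M) = 2*M/(-17/5 + M) (d(M) = (M + M)/(M - 17/5) = (2*M)/(-17/5 + M) = 2*M/(-17/5 + M))
d(15) + z(-13) = 10*15/(-17 + 5*15) - 13 = 10*15/(-17 + 75) - 13 = 10*15/58 - 13 = 10*15*(1/58) - 13 = 75/29 - 13 = -302/29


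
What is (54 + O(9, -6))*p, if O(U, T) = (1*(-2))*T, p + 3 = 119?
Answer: 7656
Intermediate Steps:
p = 116 (p = -3 + 119 = 116)
O(U, T) = -2*T
(54 + O(9, -6))*p = (54 - 2*(-6))*116 = (54 + 12)*116 = 66*116 = 7656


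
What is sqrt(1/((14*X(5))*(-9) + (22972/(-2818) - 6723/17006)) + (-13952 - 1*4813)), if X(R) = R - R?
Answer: I*sqrt(787093900138615358527)/204803623 ≈ 136.99*I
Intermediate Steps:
X(R) = 0
sqrt(1/((14*X(5))*(-9) + (22972/(-2818) - 6723/17006)) + (-13952 - 1*4813)) = sqrt(1/((14*0)*(-9) + (22972/(-2818) - 6723/17006)) + (-13952 - 1*4813)) = sqrt(1/(0*(-9) + (22972*(-1/2818) - 6723*1/17006)) + (-13952 - 4813)) = sqrt(1/(0 + (-11486/1409 - 6723/17006)) - 18765) = sqrt(1/(0 - 204803623/23961454) - 18765) = sqrt(1/(-204803623/23961454) - 18765) = sqrt(-23961454/204803623 - 18765) = sqrt(-3843163947049/204803623) = I*sqrt(787093900138615358527)/204803623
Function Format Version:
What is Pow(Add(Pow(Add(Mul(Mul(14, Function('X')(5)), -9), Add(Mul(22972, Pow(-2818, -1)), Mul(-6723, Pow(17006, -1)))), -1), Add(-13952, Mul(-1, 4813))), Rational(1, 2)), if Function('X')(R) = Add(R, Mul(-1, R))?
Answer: Mul(Rational(1, 204803623), I, Pow(787093900138615358527, Rational(1, 2))) ≈ Mul(136.99, I)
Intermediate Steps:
Function('X')(R) = 0
Pow(Add(Pow(Add(Mul(Mul(14, Function('X')(5)), -9), Add(Mul(22972, Pow(-2818, -1)), Mul(-6723, Pow(17006, -1)))), -1), Add(-13952, Mul(-1, 4813))), Rational(1, 2)) = Pow(Add(Pow(Add(Mul(Mul(14, 0), -9), Add(Mul(22972, Pow(-2818, -1)), Mul(-6723, Pow(17006, -1)))), -1), Add(-13952, Mul(-1, 4813))), Rational(1, 2)) = Pow(Add(Pow(Add(Mul(0, -9), Add(Mul(22972, Rational(-1, 2818)), Mul(-6723, Rational(1, 17006)))), -1), Add(-13952, -4813)), Rational(1, 2)) = Pow(Add(Pow(Add(0, Add(Rational(-11486, 1409), Rational(-6723, 17006))), -1), -18765), Rational(1, 2)) = Pow(Add(Pow(Add(0, Rational(-204803623, 23961454)), -1), -18765), Rational(1, 2)) = Pow(Add(Pow(Rational(-204803623, 23961454), -1), -18765), Rational(1, 2)) = Pow(Add(Rational(-23961454, 204803623), -18765), Rational(1, 2)) = Pow(Rational(-3843163947049, 204803623), Rational(1, 2)) = Mul(Rational(1, 204803623), I, Pow(787093900138615358527, Rational(1, 2)))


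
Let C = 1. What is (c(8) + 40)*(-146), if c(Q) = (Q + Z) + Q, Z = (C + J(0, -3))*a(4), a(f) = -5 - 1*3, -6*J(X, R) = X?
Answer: -7008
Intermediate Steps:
J(X, R) = -X/6
a(f) = -8 (a(f) = -5 - 3 = -8)
Z = -8 (Z = (1 - ⅙*0)*(-8) = (1 + 0)*(-8) = 1*(-8) = -8)
c(Q) = -8 + 2*Q (c(Q) = (Q - 8) + Q = (-8 + Q) + Q = -8 + 2*Q)
(c(8) + 40)*(-146) = ((-8 + 2*8) + 40)*(-146) = ((-8 + 16) + 40)*(-146) = (8 + 40)*(-146) = 48*(-146) = -7008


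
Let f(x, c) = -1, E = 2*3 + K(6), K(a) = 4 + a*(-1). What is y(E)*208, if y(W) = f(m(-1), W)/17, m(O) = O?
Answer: -208/17 ≈ -12.235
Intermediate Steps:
K(a) = 4 - a
E = 4 (E = 2*3 + (4 - 1*6) = 6 + (4 - 6) = 6 - 2 = 4)
y(W) = -1/17
y(E)*208 = -1/17*208 = -208/17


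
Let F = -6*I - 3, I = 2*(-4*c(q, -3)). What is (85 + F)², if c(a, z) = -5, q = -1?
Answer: 24964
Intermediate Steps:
I = 40 (I = 2*(-4*(-5)) = 2*20 = 40)
F = -243 (F = -6*40 - 3 = -240 - 3 = -243)
(85 + F)² = (85 - 243)² = (-158)² = 24964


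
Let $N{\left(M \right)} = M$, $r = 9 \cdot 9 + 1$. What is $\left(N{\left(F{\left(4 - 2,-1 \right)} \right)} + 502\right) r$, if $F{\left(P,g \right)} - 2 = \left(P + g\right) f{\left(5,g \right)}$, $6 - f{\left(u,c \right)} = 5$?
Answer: $41410$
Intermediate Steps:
$f{\left(u,c \right)} = 1$ ($f{\left(u,c \right)} = 6 - 5 = 1$)
$F{\left(P,g \right)} = 2 + P + g$ ($F{\left(P,g \right)} = 2 + \left(P + g\right) 1 = 2 + \left(P + g\right) = 2 + P + g$)
$r = 82$ ($r = 81 + 1 = 82$)
$\left(N{\left(F{\left(4 - 2,-1 \right)} \right)} + 502\right) r = \left(\left(2 + \left(4 - 2\right) - 1\right) + 502\right) 82 = \left(\left(2 + 2 - 1\right) + 502\right) 82 = \left(3 + 502\right) 82 = 505 \cdot 82 = 41410$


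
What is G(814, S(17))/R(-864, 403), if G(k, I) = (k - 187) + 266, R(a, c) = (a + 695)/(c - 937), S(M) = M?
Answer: 476862/169 ≈ 2821.7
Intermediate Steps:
R(a, c) = (695 + a)/(-937 + c)
G(k, I) = 79 + k (G(k, I) = (-187 + k) + 266 = 79 + k)
G(814, S(17))/R(-864, 403) = (79 + 814)/(((695 - 864)/(-937 + 403))) = 893/((-169/(-534))) = 893/((-1/534*(-169))) = 893/(169/534) = 893*(534/169) = 476862/169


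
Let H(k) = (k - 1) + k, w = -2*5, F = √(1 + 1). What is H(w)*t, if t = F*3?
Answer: -63*√2 ≈ -89.095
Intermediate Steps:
F = √2 ≈ 1.4142
w = -10
H(k) = -1 + 2*k (H(k) = (-1 + k) + k = -1 + 2*k)
t = 3*√2 (t = √2*3 = 3*√2 ≈ 4.2426)
H(w)*t = (-1 + 2*(-10))*(3*√2) = (-1 - 20)*(3*√2) = -63*√2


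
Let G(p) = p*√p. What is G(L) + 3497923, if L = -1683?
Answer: 3497923 - 5049*I*√187 ≈ 3.4979e+6 - 69044.0*I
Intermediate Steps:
G(p) = p^(3/2)
G(L) + 3497923 = (-1683)^(3/2) + 3497923 = -5049*I*√187 + 3497923 = 3497923 - 5049*I*√187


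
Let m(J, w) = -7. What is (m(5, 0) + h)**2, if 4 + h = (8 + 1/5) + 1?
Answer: 81/25 ≈ 3.2400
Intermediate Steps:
h = 26/5 (h = -4 + ((8 + 1/5) + 1) = -4 + (41/5 + 1) = -4 + 46/5 = 26/5 ≈ 5.2000)
(m(5, 0) + h)**2 = (-7 + 26/5)**2 = (-9/5)**2 = 81/25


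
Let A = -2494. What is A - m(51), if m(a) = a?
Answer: -2545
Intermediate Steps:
A - m(51) = -2494 - 1*51 = -2494 - 51 = -2545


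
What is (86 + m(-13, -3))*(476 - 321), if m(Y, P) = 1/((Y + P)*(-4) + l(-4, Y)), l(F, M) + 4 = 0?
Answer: 159991/12 ≈ 13333.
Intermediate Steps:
l(F, M) = -4 (l(F, M) = -4 + 0 = -4)
m(Y, P) = 1/(-4 - 4*P - 4*Y) (m(Y, P) = 1/((Y + P)*(-4) - 4) = 1/((P + Y)*(-4) - 4) = 1/((-4*P - 4*Y) - 4) = 1/(-4 - 4*P - 4*Y))
(86 + m(-13, -3))*(476 - 321) = (86 - 1/(4 + 4*(-3) + 4*(-13)))*(476 - 321) = (86 - 1/(4 - 12 - 52))*155 = (86 - 1/(-60))*155 = (86 - 1*(-1/60))*155 = (86 + 1/60)*155 = (5161/60)*155 = 159991/12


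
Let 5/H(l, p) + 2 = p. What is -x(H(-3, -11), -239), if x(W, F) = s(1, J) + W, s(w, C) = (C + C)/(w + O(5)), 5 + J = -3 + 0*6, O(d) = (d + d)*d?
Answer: 463/663 ≈ 0.69834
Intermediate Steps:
O(d) = 2*d**2 (O(d) = (2*d)*d = 2*d**2)
H(l, p) = 5/(-2 + p)
J = -8 (J = -5 + (-3 + 0*6) = -5 + (-3 + 0) = -5 - 3 = -8)
s(w, C) = 2*C/(50 + w) (s(w, C) = (C + C)/(w + 2*5**2) = (2*C)/(w + 2*25) = (2*C)/(w + 50) = (2*C)/(50 + w) = 2*C/(50 + w))
x(W, F) = -16/51 + W (x(W, F) = 2*(-8)/(50 + 1) + W = 2*(-8)/51 + W = 2*(-8)*(1/51) + W = -16/51 + W)
-x(H(-3, -11), -239) = -(-16/51 + 5/(-2 - 11)) = -(-16/51 + 5/(-13)) = -(-16/51 + 5*(-1/13)) = -(-16/51 - 5/13) = -1*(-463/663) = 463/663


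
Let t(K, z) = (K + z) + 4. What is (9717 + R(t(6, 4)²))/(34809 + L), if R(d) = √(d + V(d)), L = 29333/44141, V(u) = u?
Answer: 428918097/1536533402 + 308987*√2/768266701 ≈ 0.27972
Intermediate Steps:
t(K, z) = 4 + K + z
L = 29333/44141 (L = 29333*(1/44141) = 29333/44141 ≈ 0.66453)
R(d) = √2*√d (R(d) = √(d + d) = √(2*d) = √2*√d)
(9717 + R(t(6, 4)²))/(34809 + L) = (9717 + √2*√((4 + 6 + 4)²))/(34809 + 29333/44141) = (9717 + √2*√(14²))/(1536533402/44141) = (9717 + √2*√196)*(44141/1536533402) = (9717 + √2*14)*(44141/1536533402) = (9717 + 14*√2)*(44141/1536533402) = 428918097/1536533402 + 308987*√2/768266701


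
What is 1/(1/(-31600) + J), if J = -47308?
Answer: -31600/1494932801 ≈ -2.1138e-5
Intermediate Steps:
1/(1/(-31600) + J) = 1/(1/(-31600) - 47308) = 1/(-1/31600 - 47308) = 1/(-1494932801/31600) = -31600/1494932801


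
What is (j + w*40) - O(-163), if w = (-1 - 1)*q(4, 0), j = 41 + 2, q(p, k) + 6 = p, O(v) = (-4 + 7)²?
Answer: 194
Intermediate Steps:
O(v) = 9 (O(v) = 3² = 9)
q(p, k) = -6 + p
j = 43
w = 4 (w = (-1 - 1)*(-6 + 4) = -2*(-2) = 4)
(j + w*40) - O(-163) = (43 + 4*40) - 1*9 = (43 + 160) - 9 = 203 - 9 = 194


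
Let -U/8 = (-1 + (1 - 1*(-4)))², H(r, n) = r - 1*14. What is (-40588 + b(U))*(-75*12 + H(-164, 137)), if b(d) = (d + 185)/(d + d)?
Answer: 5600525315/128 ≈ 4.3754e+7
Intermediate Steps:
H(r, n) = -14 + r (H(r, n) = r - 14 = -14 + r)
U = -128 (U = -8*(-1 + (1 - 1*(-4)))² = -8*(-1 + (1 + 4))² = -8*(-1 + 5)² = -8*4² = -8*16 = -128)
b(d) = (185 + d)/(2*d) (b(d) = (185 + d)/((2*d)) = (185 + d)*(1/(2*d)) = (185 + d)/(2*d))
(-40588 + b(U))*(-75*12 + H(-164, 137)) = (-40588 + (½)*(185 - 128)/(-128))*(-75*12 + (-14 - 164)) = (-40588 + (½)*(-1/128)*57)*(-900 - 178) = (-40588 - 57/256)*(-1078) = -10390585/256*(-1078) = 5600525315/128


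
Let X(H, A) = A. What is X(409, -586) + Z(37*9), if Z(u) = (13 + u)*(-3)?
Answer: -1624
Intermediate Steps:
Z(u) = -39 - 3*u
X(409, -586) + Z(37*9) = -586 + (-39 - 111*9) = -586 + (-39 - 3*333) = -586 + (-39 - 999) = -586 - 1038 = -1624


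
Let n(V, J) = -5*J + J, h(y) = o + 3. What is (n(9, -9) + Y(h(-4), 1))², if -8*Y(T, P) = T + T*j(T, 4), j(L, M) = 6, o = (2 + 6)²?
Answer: 32761/64 ≈ 511.89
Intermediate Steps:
o = 64 (o = 8² = 64)
h(y) = 67 (h(y) = 64 + 3 = 67)
Y(T, P) = -7*T/8 (Y(T, P) = -(T + T*6)/8 = -(T + 6*T)/8 = -7*T/8)
n(V, J) = -4*J
(n(9, -9) + Y(h(-4), 1))² = (-4*(-9) - 7/8*67)² = (36 - 469/8)² = (-181/8)² = 32761/64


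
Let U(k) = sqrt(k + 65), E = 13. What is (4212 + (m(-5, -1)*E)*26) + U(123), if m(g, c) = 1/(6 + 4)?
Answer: 21229/5 + 2*sqrt(47) ≈ 4259.5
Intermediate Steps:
m(g, c) = 1/10
U(k) = sqrt(65 + k)
(4212 + (m(-5, -1)*E)*26) + U(123) = (4212 + ((1/10)*13)*26) + sqrt(65 + 123) = (4212 + (13/10)*26) + sqrt(188) = (4212 + 169/5) + 2*sqrt(47) = 21229/5 + 2*sqrt(47)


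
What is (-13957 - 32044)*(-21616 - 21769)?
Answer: 1995753385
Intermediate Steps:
(-13957 - 32044)*(-21616 - 21769) = -46001*(-43385) = 1995753385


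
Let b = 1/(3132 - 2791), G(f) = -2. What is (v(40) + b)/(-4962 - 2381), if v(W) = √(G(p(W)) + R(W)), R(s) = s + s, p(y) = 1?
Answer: -1/2503963 - √78/7343 ≈ -0.0012031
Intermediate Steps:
R(s) = 2*s
v(W) = √(-2 + 2*W)
b = 1/341 ≈ 0.0029326
(v(40) + b)/(-4962 - 2381) = (√(-2 + 2*40) + 1/341)/(-4962 - 2381) = (√(-2 + 80) + 1/341)/(-7343) = (√78 + 1/341)*(-1/7343) = (1/341 + √78)*(-1/7343) = -1/2503963 - √78/7343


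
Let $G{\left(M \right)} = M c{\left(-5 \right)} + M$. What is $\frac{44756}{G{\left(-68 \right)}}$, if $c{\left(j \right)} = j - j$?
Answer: $- \frac{11189}{17} \approx -658.18$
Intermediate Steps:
$c{\left(j \right)} = 0$
$G{\left(M \right)} = M$ ($G{\left(M \right)} = M 0 + M = 0 + M = M$)
$\frac{44756}{G{\left(-68 \right)}} = \frac{44756}{-68} = 44756 \left(- \frac{1}{68}\right) = - \frac{11189}{17}$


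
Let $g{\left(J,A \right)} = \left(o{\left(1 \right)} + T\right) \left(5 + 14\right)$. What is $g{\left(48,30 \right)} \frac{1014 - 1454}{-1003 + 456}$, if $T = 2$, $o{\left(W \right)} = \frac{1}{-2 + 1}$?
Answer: $\frac{8360}{547} \approx 15.283$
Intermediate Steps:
$o{\left(W \right)} = -1$ ($o{\left(W \right)} = \frac{1}{-1} = -1$)
$g{\left(J,A \right)} = 19$ ($g{\left(J,A \right)} = \left(-1 + 2\right) \left(5 + 14\right) = 1 \cdot 19 = 19$)
$g{\left(48,30 \right)} \frac{1014 - 1454}{-1003 + 456} = 19 \frac{1014 - 1454}{-1003 + 456} = 19 \left(- \frac{440}{-547}\right) = 19 \left(\left(-440\right) \left(- \frac{1}{547}\right)\right) = 19 \cdot \frac{440}{547} = \frac{8360}{547}$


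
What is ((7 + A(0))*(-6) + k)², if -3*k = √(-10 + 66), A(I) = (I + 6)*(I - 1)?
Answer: 380/9 + 8*√14 ≈ 72.156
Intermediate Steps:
A(I) = (-1 + I)*(6 + I) (A(I) = (6 + I)*(-1 + I) = (-1 + I)*(6 + I))
k = -2*√14/3 (k = -√(-10 + 66)/3 = -2*√14/3 ≈ -2.4944)
((7 + A(0))*(-6) + k)² = ((7 + (-6 + 0² + 5*0))*(-6) - 2*√14/3)² = ((7 + (-6 + 0 + 0))*(-6) - 2*√14/3)² = ((7 - 6)*(-6) - 2*√14/3)² = (1*(-6) - 2*√14/3)² = (-6 - 2*√14/3)²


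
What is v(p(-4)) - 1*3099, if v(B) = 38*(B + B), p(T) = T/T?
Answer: -3023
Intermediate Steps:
p(T) = 1
v(B) = 76*B (v(B) = 38*(2*B) = 76*B)
v(p(-4)) - 1*3099 = 76*1 - 1*3099 = 76 - 3099 = -3023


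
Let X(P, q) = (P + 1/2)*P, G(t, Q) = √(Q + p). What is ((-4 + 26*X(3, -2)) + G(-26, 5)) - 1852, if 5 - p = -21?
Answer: -1583 + √31 ≈ -1577.4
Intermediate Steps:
p = 26 (p = 5 - 1*(-21) = 5 + 21 = 26)
G(t, Q) = √(26 + Q) (G(t, Q) = √(Q + 26) = √(26 + Q))
X(P, q) = P*(½ + P) (X(P, q) = (P + ½)*P = (½ + P)*P = P*(½ + P))
((-4 + 26*X(3, -2)) + G(-26, 5)) - 1852 = ((-4 + 26*(3*(½ + 3))) + √(26 + 5)) - 1852 = ((-4 + 26*(3*(7/2))) + √31) - 1852 = ((-4 + 26*(21/2)) + √31) - 1852 = ((-4 + 273) + √31) - 1852 = (269 + √31) - 1852 = -1583 + √31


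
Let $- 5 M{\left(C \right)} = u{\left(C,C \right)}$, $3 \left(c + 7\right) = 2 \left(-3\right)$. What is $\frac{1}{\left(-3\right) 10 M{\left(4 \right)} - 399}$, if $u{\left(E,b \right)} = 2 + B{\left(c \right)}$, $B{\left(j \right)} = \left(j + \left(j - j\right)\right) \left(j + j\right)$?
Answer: $\frac{1}{585} \approx 0.0017094$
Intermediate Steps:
$c = -9$ ($c = -7 + \frac{2 \left(-3\right)}{3} = -7 + \frac{1}{3} \left(-6\right) = -7 - 2 = -9$)
$B{\left(j \right)} = 2 j^{2}$ ($B{\left(j \right)} = \left(j + 0\right) 2 j = j 2 j = 2 j^{2}$)
$u{\left(E,b \right)} = 164$ ($u{\left(E,b \right)} = 2 + 2 \left(-9\right)^{2} = 2 + 2 \cdot 81 = 2 + 162 = 164$)
$M{\left(C \right)} = - \frac{164}{5}$ ($M{\left(C \right)} = \left(- \frac{1}{5}\right) 164 = - \frac{164}{5}$)
$\frac{1}{\left(-3\right) 10 M{\left(4 \right)} - 399} = \frac{1}{\left(-3\right) 10 \left(- \frac{164}{5}\right) - 399} = \frac{1}{\left(-30\right) \left(- \frac{164}{5}\right) - 399} = \frac{1}{984 - 399} = \frac{1}{585}$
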